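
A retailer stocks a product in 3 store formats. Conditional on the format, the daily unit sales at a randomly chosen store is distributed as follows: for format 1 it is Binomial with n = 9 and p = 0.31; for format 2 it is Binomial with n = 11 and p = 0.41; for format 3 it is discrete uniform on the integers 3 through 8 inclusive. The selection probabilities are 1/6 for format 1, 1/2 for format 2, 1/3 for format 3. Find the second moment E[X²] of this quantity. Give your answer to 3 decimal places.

24.174

For each component E[X²] = Var + (mean)², giving 1: 9.7092; 2: 23.001; 3: 33.1667.
Overall E[X²] = 0.166667·9.7092 + 0.5·23.001 + 0.333333·33.1667 = 24.1743.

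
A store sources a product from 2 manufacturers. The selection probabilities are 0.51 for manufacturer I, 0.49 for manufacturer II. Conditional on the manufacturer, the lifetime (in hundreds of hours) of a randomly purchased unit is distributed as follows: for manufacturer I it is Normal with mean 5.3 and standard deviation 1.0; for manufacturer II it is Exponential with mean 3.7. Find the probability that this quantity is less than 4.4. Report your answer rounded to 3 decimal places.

0.435

Conditional on each manufacturer, P(X < 4.4): I: 0.18406; II: 0.695532.
By total probability, P(X < 4.4) = 0.51·0.18406 + 0.49·0.695532 = 0.434681.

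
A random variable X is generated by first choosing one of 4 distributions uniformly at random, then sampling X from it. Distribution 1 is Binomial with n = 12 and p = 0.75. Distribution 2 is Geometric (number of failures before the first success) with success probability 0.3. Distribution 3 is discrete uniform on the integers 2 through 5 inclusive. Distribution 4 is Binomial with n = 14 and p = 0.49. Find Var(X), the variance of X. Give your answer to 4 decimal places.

10.7201

Per component, 1: μ=9, E[X²]=83.25; 2: μ=2.33333, E[X²]=13.2222; 3: μ=3.5, E[X²]=13.5; 4: μ=6.86, E[X²]=50.5582.
E[X] = 0.25·9 + 0.25·2.33333 + 0.25·3.5 + 0.25·6.86 = 5.42333.
E[X²] = 0.25·83.25 + 0.25·13.2222 + 0.25·13.5 + 0.25·50.5582 = 40.1326.
Var(X) = E[X²] − (E[X])² = 40.1326 − 29.4125 = 10.7201.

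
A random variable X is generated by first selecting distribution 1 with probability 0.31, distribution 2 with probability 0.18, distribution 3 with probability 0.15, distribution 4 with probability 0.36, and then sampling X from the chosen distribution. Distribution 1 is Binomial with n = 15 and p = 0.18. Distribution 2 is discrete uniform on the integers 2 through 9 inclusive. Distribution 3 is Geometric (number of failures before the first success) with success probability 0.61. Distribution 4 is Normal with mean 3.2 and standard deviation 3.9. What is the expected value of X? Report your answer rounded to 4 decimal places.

Component means — 1: 2.7; 2: 5.5; 3: 0.639344; 4: 3.2.
E[X] = 0.31·2.7 + 0.18·5.5 + 0.15·0.639344 + 0.36·3.2 = 3.0749.

3.0749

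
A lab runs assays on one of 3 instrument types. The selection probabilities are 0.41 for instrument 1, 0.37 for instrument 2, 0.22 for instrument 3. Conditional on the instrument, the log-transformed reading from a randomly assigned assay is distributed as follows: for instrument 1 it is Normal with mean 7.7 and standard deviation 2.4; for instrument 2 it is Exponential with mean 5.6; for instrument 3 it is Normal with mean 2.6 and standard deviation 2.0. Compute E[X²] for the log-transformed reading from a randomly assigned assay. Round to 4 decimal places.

For each component E[X²] = Var + (mean)², giving 1: 65.05; 2: 62.72; 3: 10.76.
Overall E[X²] = 0.41·65.05 + 0.37·62.72 + 0.22·10.76 = 52.2441.

52.2441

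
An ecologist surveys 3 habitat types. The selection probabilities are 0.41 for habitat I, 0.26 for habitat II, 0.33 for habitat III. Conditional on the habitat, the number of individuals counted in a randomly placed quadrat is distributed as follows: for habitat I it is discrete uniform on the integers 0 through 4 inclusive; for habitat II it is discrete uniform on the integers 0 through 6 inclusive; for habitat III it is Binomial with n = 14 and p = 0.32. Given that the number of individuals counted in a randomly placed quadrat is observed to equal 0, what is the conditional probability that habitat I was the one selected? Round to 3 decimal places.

Likelihoods P(X=0 | ·): I: 0.2; II: 0.142857; III: 0.00451986.
Posterior ∝ prior × likelihood. Numerator for I: 0.41·0.2 = 0.082.
Normalizing constant: 0.41·0.2 + 0.26·0.142857 + 0.33·0.00451986 = 0.120634.
P(I | observation) = 0.082 / 0.120634 = 0.67974.

0.680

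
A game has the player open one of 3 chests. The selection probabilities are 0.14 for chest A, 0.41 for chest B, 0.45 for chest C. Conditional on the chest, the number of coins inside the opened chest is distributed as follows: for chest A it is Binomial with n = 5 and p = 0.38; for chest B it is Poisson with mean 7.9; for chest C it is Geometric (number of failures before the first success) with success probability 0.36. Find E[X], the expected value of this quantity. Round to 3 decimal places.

4.305

Component means — A: 1.9; B: 7.9; C: 1.77778.
E[X] = 0.14·1.9 + 0.41·7.9 + 0.45·1.77778 = 4.305.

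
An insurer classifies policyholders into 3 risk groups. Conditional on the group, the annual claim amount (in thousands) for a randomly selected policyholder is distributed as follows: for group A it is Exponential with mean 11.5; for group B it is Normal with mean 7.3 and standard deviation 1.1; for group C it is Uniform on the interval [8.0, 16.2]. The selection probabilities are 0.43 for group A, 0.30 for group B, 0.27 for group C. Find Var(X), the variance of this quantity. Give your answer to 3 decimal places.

62.927

Per component, A: μ=11.5, E[X²]=264.5; B: μ=7.3, E[X²]=54.5; C: μ=12.1, E[X²]=152.013.
E[X] = 0.43·11.5 + 0.3·7.3 + 0.27·12.1 = 10.402.
E[X²] = 0.43·264.5 + 0.3·54.5 + 0.27·152.013 = 171.129.
Var(X) = E[X²] − (E[X])² = 171.129 − 108.202 = 62.927.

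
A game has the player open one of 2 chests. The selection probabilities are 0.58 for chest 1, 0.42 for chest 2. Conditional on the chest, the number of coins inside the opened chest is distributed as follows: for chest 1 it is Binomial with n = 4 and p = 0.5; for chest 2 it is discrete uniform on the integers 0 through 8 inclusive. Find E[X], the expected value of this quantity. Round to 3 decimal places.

Component means — 1: 2; 2: 4.
E[X] = 0.58·2 + 0.42·4 = 2.84.

2.840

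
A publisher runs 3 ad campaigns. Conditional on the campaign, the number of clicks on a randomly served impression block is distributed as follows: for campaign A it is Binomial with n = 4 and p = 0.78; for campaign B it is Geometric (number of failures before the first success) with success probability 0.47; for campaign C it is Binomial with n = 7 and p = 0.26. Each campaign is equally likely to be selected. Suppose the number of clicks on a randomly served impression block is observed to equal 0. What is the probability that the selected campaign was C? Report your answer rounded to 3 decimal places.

Likelihoods P(X=0 | ·): A: 0.00234256; B: 0.47; C: 0.121513.
Posterior ∝ prior × likelihood. Numerator for C: 0.333333·0.121513 = 0.0405043.
Normalizing constant: 0.333333·0.00234256 + 0.333333·0.47 + 0.333333·0.121513 = 0.197952.
P(C | observation) = 0.0405043 / 0.197952 = 0.204617.

0.205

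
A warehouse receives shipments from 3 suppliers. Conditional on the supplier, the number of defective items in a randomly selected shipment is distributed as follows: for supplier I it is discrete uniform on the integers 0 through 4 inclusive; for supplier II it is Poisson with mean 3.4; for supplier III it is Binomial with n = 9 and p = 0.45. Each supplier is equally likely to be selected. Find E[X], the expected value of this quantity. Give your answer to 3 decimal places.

Component means — I: 2; II: 3.4; III: 4.05.
E[X] = 0.333333·2 + 0.333333·3.4 + 0.333333·4.05 = 3.15.

3.150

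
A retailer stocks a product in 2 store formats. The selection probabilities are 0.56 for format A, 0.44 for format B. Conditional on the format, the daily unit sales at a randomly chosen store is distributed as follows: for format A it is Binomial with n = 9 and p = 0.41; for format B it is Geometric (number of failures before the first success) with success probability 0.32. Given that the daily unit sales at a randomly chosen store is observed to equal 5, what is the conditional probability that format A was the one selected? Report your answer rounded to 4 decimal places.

0.8287

Likelihoods P(X=5 | ·): A: 0.176888; B: 0.0465259.
Posterior ∝ prior × likelihood. Numerator for A: 0.56·0.176888 = 0.0990572.
Normalizing constant: 0.56·0.176888 + 0.44·0.0465259 = 0.119529.
P(A | observation) = 0.0990572 / 0.119529 = 0.828732.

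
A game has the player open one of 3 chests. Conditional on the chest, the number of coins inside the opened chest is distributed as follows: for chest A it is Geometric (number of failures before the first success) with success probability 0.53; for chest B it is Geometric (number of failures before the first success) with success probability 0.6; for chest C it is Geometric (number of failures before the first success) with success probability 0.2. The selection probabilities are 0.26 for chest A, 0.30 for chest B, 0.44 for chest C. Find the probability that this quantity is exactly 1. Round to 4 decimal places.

0.2072

Conditional on each chest, P(X = 1): A: 0.2491; B: 0.24; C: 0.16.
By total probability, P(X = 1) = 0.26·0.2491 + 0.3·0.24 + 0.44·0.16 = 0.207166.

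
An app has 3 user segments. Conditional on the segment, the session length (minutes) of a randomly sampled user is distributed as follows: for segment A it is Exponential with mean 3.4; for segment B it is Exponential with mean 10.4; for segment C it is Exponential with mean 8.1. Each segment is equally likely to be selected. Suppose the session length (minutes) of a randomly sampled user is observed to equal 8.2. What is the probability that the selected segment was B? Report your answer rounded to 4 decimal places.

0.3803

Likelihoods f(8.2 | ·): A: 0.0263697; B: 0.0437061; C: 0.04486.
Posterior ∝ prior × likelihood. Numerator for B: 0.333333·0.0437061 = 0.0145687.
Normalizing constant: 0.333333·0.0263697 + 0.333333·0.0437061 + 0.333333·0.04486 = 0.0383119.
P(B | observation) = 0.0145687 / 0.0383119 = 0.380266.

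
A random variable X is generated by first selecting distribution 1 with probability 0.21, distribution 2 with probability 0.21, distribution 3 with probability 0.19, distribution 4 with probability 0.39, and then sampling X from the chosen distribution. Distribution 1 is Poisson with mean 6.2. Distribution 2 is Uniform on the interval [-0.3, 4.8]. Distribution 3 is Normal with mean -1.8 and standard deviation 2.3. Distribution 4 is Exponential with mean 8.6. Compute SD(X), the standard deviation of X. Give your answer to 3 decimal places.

6.877

Per component, 1: μ=6.2, E[X²]=44.64; 2: μ=2.25, E[X²]=7.23; 3: μ=-1.8, E[X²]=8.53; 4: μ=8.6, E[X²]=147.92.
E[X] = 0.21·6.2 + 0.21·2.25 + 0.19·-1.8 + 0.39·8.6 = 4.7865.
E[X²] = 0.21·44.64 + 0.21·7.23 + 0.19·8.53 + 0.39·147.92 = 70.2022.
Var(X) = E[X²] − (E[X])² = 70.2022 − 22.9106 = 47.2916.
SD(X) = √47.2916 = 6.87689.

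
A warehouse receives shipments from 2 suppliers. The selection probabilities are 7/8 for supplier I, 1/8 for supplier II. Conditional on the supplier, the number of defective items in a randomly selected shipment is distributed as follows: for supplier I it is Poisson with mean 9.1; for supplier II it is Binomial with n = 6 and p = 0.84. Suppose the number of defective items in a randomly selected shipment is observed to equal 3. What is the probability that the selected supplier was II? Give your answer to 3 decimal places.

0.331

Likelihoods P(X=3 | ·): I: 0.0140247; II: 0.0485543.
Posterior ∝ prior × likelihood. Numerator for II: 0.125·0.0485543 = 0.00606929.
Normalizing constant: 0.875·0.0140247 + 0.125·0.0485543 = 0.0183409.
P(II | observation) = 0.00606929 / 0.0183409 = 0.330916.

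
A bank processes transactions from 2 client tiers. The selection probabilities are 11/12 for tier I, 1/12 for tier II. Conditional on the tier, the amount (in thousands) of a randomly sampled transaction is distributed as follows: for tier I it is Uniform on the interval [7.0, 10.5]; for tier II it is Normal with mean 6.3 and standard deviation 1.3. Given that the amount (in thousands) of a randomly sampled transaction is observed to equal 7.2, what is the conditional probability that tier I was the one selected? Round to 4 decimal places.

Likelihoods f(7.2 | ·): I: 0.285714; II: 0.241485.
Posterior ∝ prior × likelihood. Numerator for I: 0.916667·0.285714 = 0.261905.
Normalizing constant: 0.916667·0.285714 + 0.0833333·0.241485 = 0.282029.
P(I | observation) = 0.261905 / 0.282029 = 0.928646.

0.9286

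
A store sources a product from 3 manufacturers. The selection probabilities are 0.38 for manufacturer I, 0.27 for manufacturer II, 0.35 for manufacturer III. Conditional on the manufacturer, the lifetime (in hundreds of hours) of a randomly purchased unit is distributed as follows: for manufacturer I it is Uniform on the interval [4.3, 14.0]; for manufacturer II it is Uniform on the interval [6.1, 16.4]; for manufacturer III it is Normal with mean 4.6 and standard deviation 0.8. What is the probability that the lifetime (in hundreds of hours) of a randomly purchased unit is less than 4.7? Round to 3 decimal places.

0.208

Conditional on each manufacturer, P(X < 4.7): I: 0.0412371; II: 0; III: 0.549738.
By total probability, P(X < 4.7) = 0.38·0.0412371 + 0.27·0 + 0.35·0.549738 = 0.208078.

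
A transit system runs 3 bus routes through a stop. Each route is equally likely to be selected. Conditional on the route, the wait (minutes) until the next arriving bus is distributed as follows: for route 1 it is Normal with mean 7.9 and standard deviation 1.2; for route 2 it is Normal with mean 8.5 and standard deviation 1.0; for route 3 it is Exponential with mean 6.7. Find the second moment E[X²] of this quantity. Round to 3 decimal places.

For each component E[X²] = Var + (mean)², giving 1: 63.85; 2: 73.25; 3: 89.78.
Overall E[X²] = 0.333333·63.85 + 0.333333·73.25 + 0.333333·89.78 = 75.6267.

75.627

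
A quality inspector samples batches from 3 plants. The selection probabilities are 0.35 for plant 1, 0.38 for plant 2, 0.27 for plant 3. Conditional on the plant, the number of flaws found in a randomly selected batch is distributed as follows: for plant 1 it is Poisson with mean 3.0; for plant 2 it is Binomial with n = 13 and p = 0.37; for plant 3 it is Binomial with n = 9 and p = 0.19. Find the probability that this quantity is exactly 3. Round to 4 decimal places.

Conditional on each plant, P(X = 3): 1: 0.224042; 2: 0.142684; 3: 0.162723.
By total probability, P(X = 3) = 0.35·0.224042 + 0.38·0.142684 + 0.27·0.162723 = 0.17657.

0.1766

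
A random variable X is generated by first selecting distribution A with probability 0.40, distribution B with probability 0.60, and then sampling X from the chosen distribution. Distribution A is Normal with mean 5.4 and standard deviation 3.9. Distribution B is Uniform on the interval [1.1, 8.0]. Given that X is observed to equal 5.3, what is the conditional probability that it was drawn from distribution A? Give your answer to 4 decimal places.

Likelihoods f(5.3 | ·): A: 0.102259; B: 0.144928.
Posterior ∝ prior × likelihood. Numerator for A: 0.4·0.102259 = 0.0409037.
Normalizing constant: 0.4·0.102259 + 0.6·0.144928 = 0.12786.
P(A | observation) = 0.0409037 / 0.12786 = 0.31991.

0.3199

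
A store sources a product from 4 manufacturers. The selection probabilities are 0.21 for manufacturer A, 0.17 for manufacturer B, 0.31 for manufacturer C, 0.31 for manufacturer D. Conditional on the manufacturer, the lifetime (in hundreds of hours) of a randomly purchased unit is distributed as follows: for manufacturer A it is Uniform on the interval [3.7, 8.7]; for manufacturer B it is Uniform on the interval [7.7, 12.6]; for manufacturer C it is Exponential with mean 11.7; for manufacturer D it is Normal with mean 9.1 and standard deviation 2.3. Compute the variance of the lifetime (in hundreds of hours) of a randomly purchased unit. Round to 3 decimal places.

Per component, A: μ=6.2, E[X²]=40.5233; B: μ=10.15, E[X²]=105.023; C: μ=11.7, E[X²]=273.78; D: μ=9.1, E[X²]=88.1.
E[X] = 0.21·6.2 + 0.17·10.15 + 0.31·11.7 + 0.31·9.1 = 9.4755.
E[X²] = 0.21·40.5233 + 0.17·105.023 + 0.31·273.78 + 0.31·88.1 = 138.547.
Var(X) = E[X²] − (E[X])² = 138.547 − 89.7851 = 48.7616.

48.762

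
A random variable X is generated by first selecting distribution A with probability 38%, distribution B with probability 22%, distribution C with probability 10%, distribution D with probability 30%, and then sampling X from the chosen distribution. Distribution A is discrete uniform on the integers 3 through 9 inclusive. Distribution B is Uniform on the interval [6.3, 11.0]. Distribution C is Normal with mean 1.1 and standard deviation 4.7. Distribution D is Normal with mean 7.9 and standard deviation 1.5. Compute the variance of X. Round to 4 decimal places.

Per component, A: μ=6, E[X²]=40; B: μ=8.65, E[X²]=76.6633; C: μ=1.1, E[X²]=23.3; D: μ=7.9, E[X²]=64.66.
E[X] = 0.38·6 + 0.22·8.65 + 0.1·1.1 + 0.3·7.9 = 6.663.
E[X²] = 0.38·40 + 0.22·76.6633 + 0.1·23.3 + 0.3·64.66 = 53.7939.
Var(X) = E[X²] − (E[X])² = 53.7939 − 44.3956 = 9.39836.

9.3984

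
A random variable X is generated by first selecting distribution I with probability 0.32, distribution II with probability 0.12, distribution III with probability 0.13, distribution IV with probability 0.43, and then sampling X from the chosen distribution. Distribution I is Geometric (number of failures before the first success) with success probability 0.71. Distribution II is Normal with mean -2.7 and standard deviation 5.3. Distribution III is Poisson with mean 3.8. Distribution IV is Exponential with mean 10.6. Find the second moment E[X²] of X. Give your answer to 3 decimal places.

103.484

For each component E[X²] = Var + (mean)², giving I: 0.742115; II: 35.38; III: 18.24; IV: 224.72.
Overall E[X²] = 0.32·0.742115 + 0.12·35.38 + 0.13·18.24 + 0.43·224.72 = 103.484.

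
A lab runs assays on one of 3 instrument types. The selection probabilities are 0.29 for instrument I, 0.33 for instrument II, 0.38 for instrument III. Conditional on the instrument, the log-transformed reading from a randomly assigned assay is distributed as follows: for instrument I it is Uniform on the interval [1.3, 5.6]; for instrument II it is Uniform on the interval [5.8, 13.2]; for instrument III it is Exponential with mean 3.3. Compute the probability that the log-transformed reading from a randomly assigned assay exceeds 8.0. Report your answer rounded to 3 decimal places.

Conditional on each instrument, P(X > 8.0): I: 0; II: 0.702703; III: 0.0885452.
By total probability, P(X > 8.0) = 0.29·0 + 0.33·0.702703 + 0.38·0.0885452 = 0.265539.

0.266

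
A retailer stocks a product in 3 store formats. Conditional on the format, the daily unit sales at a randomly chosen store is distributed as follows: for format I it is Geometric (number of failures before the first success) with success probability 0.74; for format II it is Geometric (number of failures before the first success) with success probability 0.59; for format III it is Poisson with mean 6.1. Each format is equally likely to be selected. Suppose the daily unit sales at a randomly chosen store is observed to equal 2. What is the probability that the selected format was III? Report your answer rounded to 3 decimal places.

Likelihoods P(X=2 | ·): I: 0.050024; II: 0.099179; III: 0.0417286.
Posterior ∝ prior × likelihood. Numerator for III: 0.333333·0.0417286 = 0.0139095.
Normalizing constant: 0.333333·0.050024 + 0.333333·0.099179 + 0.333333·0.0417286 = 0.0636439.
P(III | observation) = 0.0139095 / 0.0636439 = 0.218552.

0.219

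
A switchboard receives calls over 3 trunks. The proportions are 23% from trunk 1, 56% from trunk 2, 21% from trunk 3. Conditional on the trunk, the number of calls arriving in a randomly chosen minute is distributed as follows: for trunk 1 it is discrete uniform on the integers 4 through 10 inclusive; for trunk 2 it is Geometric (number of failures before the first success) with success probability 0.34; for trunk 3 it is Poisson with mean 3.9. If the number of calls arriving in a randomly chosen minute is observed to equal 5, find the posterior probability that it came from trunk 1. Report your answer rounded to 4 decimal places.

0.3706

Likelihoods P(X=5 | ·): 1: 0.142857; 2: 0.0425793; 3: 0.152193.
Posterior ∝ prior × likelihood. Numerator for 1: 0.23·0.142857 = 0.0328571.
Normalizing constant: 0.23·0.142857 + 0.56·0.0425793 + 0.21·0.152193 = 0.088662.
P(1 | observation) = 0.0328571 / 0.088662 = 0.370589.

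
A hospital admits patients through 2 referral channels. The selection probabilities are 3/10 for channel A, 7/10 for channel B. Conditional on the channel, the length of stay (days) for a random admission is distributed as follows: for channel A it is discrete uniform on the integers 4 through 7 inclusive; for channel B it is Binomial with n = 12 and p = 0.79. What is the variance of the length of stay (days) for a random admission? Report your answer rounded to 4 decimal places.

5.0950

Per component, A: μ=5.5, E[X²]=31.5; B: μ=9.48, E[X²]=91.8612.
E[X] = 0.3·5.5 + 0.7·9.48 = 8.286.
E[X²] = 0.3·31.5 + 0.7·91.8612 = 73.7528.
Var(X) = E[X²] − (E[X])² = 73.7528 − 68.6578 = 5.09504.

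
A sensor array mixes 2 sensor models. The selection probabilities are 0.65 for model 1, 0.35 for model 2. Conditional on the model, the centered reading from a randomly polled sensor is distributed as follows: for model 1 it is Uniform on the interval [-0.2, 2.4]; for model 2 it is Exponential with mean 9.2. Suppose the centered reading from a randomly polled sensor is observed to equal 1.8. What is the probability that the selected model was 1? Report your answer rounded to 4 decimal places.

0.8888

Likelihoods f(1.8 | ·): 1: 0.384615; 2: 0.0893802.
Posterior ∝ prior × likelihood. Numerator for 1: 0.65·0.384615 = 0.25.
Normalizing constant: 0.65·0.384615 + 0.35·0.0893802 = 0.281283.
P(1 | observation) = 0.25 / 0.281283 = 0.888784.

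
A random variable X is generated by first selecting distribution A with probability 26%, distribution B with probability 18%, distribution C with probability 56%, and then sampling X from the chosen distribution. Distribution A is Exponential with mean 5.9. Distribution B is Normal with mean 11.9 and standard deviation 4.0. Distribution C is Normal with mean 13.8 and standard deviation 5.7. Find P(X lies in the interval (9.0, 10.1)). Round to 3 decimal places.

Conditional on each component, P(9.0 < X < 10.1): A: 0.037; B: 0.0921292; C: 0.058265.
By total probability, P(9.0 < X < 10.1) = 0.26·0.037 + 0.18·0.0921292 + 0.56·0.058265 = 0.0588316.

0.059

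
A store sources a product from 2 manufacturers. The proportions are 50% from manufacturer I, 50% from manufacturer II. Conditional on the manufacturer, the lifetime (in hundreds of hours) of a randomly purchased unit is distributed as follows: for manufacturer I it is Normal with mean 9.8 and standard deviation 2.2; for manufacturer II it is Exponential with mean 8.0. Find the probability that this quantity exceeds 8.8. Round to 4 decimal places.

Conditional on each manufacturer, P(X > 8.8): I: 0.675282; II: 0.332871.
By total probability, P(X > 8.8) = 0.5·0.675282 + 0.5·0.332871 = 0.504076.

0.5041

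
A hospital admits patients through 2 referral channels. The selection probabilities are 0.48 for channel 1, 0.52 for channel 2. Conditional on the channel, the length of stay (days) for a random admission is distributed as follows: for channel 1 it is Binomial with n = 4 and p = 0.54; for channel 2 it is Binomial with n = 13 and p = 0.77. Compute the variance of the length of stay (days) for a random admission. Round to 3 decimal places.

17.055

Per component, 1: μ=2.16, E[X²]=5.6592; 2: μ=10.01, E[X²]=102.502.
E[X] = 0.48·2.16 + 0.52·10.01 = 6.242.
E[X²] = 0.48·5.6592 + 0.52·102.502 = 56.0177.
Var(X) = E[X²] − (E[X])² = 56.0177 − 38.9626 = 17.0551.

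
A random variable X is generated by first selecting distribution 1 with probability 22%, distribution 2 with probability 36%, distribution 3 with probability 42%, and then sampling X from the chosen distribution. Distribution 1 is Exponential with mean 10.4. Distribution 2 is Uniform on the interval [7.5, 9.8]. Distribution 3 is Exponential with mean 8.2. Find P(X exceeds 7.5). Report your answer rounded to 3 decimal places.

0.635

Conditional on each component, P(X > 7.5): 1: 0.486191; 2: 1; 3: 0.400663.
By total probability, P(X > 7.5) = 0.22·0.486191 + 0.36·1 + 0.42·0.400663 = 0.635241.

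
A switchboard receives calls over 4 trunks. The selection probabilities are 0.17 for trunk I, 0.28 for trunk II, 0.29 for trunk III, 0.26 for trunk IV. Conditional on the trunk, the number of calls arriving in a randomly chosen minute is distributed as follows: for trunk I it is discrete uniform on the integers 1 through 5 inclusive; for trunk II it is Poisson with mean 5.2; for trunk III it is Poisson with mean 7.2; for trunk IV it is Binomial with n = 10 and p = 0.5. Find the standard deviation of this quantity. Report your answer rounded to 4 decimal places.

Per component, I: μ=3, E[X²]=11; II: μ=5.2, E[X²]=32.24; III: μ=7.2, E[X²]=59.04; IV: μ=5, E[X²]=27.5.
E[X] = 0.17·3 + 0.28·5.2 + 0.29·7.2 + 0.26·5 = 5.354.
E[X²] = 0.17·11 + 0.28·32.24 + 0.29·59.04 + 0.26·27.5 = 35.1688.
Var(X) = E[X²] − (E[X])² = 35.1688 − 28.6653 = 6.50348.
SD(X) = √6.50348 = 2.55019.

2.5502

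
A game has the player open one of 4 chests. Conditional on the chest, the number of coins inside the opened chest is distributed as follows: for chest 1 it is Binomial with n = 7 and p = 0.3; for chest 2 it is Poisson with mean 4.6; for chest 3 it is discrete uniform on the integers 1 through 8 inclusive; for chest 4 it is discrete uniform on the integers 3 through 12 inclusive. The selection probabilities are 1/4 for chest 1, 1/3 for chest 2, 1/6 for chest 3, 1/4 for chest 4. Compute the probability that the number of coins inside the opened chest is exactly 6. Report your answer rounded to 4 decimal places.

0.0908

Conditional on each chest, P(X = 6): 1: 0.0035721; 2: 0.13227; 3: 0.125; 4: 0.1.
By total probability, P(X = 6) = 0.25·0.0035721 + 0.333333·0.13227 + 0.166667·0.125 + 0.25·0.1 = 0.0908162.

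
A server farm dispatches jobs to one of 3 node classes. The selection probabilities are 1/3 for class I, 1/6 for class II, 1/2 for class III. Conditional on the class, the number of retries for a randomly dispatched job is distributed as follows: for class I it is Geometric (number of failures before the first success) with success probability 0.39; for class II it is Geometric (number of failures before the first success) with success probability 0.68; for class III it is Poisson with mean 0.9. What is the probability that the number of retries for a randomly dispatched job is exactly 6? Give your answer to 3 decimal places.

0.007

Conditional on each class, P(X = 6): I: 0.0200929; II: 0.000730144; III: 0.000300094.
By total probability, P(X = 6) = 0.333333·0.0200929 + 0.166667·0.000730144 + 0.5·0.000300094 = 0.00696939.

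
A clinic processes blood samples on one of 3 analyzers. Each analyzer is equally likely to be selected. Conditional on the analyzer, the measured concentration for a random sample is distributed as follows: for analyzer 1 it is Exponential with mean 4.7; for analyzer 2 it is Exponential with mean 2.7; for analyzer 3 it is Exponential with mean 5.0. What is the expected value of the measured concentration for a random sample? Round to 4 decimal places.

4.1333

Component means — 1: 4.7; 2: 2.7; 3: 5.
E[X] = 0.333333·4.7 + 0.333333·2.7 + 0.333333·5 = 4.13333.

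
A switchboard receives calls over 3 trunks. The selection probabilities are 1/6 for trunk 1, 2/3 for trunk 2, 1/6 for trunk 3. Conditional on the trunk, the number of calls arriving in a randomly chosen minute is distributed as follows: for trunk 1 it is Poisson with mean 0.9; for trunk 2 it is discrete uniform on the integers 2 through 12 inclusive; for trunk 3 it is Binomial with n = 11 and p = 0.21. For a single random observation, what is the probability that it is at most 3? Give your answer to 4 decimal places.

Conditional on each trunk, P(X ≤ 3): 1: 0.986541; 2: 0.181818; 3: 0.816041.
By total probability, P(X ≤ 3) = 0.166667·0.986541 + 0.666667·0.181818 + 0.166667·0.816041 = 0.421642.

0.4216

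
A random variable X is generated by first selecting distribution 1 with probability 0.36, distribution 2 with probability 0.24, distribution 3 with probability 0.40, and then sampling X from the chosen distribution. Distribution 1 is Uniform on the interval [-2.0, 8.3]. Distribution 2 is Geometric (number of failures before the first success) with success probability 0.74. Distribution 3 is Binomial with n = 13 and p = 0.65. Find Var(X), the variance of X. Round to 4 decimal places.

15.4978

Per component, 1: μ=3.15, E[X²]=18.7633; 2: μ=0.351351, E[X²]=0.598247; 3: μ=8.45, E[X²]=74.36.
E[X] = 0.36·3.15 + 0.24·0.351351 + 0.4·8.45 = 4.59832.
E[X²] = 0.36·18.7633 + 0.24·0.598247 + 0.4·74.36 = 36.6424.
Var(X) = E[X²] − (E[X])² = 36.6424 − 21.1446 = 15.4978.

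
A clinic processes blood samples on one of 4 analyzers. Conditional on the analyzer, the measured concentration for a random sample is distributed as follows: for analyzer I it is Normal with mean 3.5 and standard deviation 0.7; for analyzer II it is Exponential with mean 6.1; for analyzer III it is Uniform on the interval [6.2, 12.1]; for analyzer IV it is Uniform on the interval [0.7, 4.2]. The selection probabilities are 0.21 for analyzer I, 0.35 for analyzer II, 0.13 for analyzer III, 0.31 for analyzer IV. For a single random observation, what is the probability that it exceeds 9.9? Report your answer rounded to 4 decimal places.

0.1175

Conditional on each analyzer, P(X > 9.9): I: 0; II: 0.197316; III: 0.372881; IV: 0.
By total probability, P(X > 9.9) = 0.21·0 + 0.35·0.197316 + 0.13·0.372881 + 0.31·0 = 0.117535.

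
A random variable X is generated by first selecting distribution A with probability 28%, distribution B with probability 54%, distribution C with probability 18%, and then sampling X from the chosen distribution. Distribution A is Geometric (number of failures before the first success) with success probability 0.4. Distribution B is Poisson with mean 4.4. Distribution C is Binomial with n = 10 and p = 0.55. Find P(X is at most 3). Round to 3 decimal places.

Conditional on each component, P(X ≤ 3): A: 0.8704; B: 0.359448; C: 0.101995.
By total probability, P(X ≤ 3) = 0.28·0.8704 + 0.54·0.359448 + 0.18·0.101995 = 0.456173.

0.456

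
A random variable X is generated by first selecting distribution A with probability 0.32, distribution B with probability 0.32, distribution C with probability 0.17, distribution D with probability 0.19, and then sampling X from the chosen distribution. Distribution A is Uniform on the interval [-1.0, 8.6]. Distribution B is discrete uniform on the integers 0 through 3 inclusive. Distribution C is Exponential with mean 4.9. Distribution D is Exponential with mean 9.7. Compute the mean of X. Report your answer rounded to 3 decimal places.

4.372

Component means — A: 3.8; B: 1.5; C: 4.9; D: 9.7.
E[X] = 0.32·3.8 + 0.32·1.5 + 0.17·4.9 + 0.19·9.7 = 4.372.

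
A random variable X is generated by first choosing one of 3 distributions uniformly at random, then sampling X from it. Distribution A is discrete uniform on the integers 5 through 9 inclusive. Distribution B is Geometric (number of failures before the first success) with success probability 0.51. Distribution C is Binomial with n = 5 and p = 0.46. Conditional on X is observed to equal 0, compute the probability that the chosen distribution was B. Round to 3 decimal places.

Likelihoods P(X=0 | ·): A: 0; B: 0.51; C: 0.0459165.
Posterior ∝ prior × likelihood. Numerator for B: 0.333333·0.51 = 0.17.
Normalizing constant: 0.333333·0 + 0.333333·0.51 + 0.333333·0.0459165 = 0.185306.
P(B | observation) = 0.17 / 0.185306 = 0.917404.

0.917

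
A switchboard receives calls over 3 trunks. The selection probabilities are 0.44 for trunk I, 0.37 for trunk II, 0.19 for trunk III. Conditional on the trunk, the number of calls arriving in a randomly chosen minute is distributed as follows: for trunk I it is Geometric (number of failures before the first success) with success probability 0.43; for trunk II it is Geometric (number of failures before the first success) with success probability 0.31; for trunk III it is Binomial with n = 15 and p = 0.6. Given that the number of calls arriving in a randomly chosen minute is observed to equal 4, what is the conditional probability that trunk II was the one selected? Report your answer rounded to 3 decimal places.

0.549

Likelihoods P(X=4 | ·): I: 0.0453908; II: 0.0702681; III: 0.00741989.
Posterior ∝ prior × likelihood. Numerator for II: 0.37·0.0702681 = 0.0259992.
Normalizing constant: 0.44·0.0453908 + 0.37·0.0702681 + 0.19·0.00741989 = 0.0473809.
P(II | observation) = 0.0259992 / 0.0473809 = 0.548727.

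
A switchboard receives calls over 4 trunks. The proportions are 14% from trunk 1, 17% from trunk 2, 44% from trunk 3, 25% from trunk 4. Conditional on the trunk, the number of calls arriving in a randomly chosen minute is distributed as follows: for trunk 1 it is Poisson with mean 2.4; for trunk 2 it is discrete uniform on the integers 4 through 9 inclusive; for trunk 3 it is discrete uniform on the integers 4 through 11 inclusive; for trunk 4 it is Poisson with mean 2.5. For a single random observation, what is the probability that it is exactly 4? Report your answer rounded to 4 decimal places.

0.1343

Conditional on each trunk, P(X = 4): 1: 0.125408; 2: 0.166667; 3: 0.125; 4: 0.133602.
By total probability, P(X = 4) = 0.14·0.125408 + 0.17·0.166667 + 0.44·0.125 + 0.25·0.133602 = 0.134291.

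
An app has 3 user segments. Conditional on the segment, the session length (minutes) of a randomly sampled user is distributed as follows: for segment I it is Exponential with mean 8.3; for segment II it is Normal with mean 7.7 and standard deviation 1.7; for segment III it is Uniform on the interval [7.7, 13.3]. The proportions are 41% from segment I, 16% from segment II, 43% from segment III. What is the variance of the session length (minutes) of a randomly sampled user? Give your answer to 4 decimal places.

31.2473

Per component, I: μ=8.3, E[X²]=137.78; II: μ=7.7, E[X²]=62.18; III: μ=10.5, E[X²]=112.863.
E[X] = 0.41·8.3 + 0.16·7.7 + 0.43·10.5 = 9.15.
E[X²] = 0.41·137.78 + 0.16·62.18 + 0.43·112.863 = 114.97.
Var(X) = E[X²] − (E[X])² = 114.97 − 83.7225 = 31.2473.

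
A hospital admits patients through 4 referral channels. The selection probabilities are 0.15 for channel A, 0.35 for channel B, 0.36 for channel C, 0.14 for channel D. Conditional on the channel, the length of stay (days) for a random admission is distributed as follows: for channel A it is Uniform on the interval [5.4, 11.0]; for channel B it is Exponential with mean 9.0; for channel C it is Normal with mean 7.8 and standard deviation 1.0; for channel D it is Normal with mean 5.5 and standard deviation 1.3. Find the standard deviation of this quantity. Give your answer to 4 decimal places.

5.5301

Per component, A: μ=8.2, E[X²]=69.8533; B: μ=9, E[X²]=162; C: μ=7.8, E[X²]=61.84; D: μ=5.5, E[X²]=31.94.
E[X] = 0.15·8.2 + 0.35·9 + 0.36·7.8 + 0.14·5.5 = 7.958.
E[X²] = 0.15·69.8533 + 0.35·162 + 0.36·61.84 + 0.14·31.94 = 93.912.
Var(X) = E[X²] − (E[X])² = 93.912 − 63.3298 = 30.5822.
SD(X) = √30.5822 = 5.53012.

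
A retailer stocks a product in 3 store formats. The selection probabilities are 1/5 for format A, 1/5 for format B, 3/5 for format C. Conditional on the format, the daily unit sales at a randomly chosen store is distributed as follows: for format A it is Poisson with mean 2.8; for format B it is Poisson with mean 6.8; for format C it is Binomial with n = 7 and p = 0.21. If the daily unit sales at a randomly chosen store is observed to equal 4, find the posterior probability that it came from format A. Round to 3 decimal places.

Likelihoods P(X=4 | ·): A: 0.155739; B: 0.0992252; C: 0.0335604.
Posterior ∝ prior × likelihood. Numerator for A: 0.2·0.155739 = 0.0311477.
Normalizing constant: 0.2·0.155739 + 0.2·0.0992252 + 0.6·0.0335604 = 0.071129.
P(A | observation) = 0.0311477 / 0.071129 = 0.437905.

0.438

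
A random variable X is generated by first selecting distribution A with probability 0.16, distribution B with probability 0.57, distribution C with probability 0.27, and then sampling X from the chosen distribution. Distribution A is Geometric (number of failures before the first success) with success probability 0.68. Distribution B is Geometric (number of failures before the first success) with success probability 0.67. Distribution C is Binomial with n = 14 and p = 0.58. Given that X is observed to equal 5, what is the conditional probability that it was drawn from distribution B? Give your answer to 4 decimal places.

0.0918

Likelihoods P(X=5 | ·): A: 0.0022817; B: 0.00262207; C: 0.0534377.
Posterior ∝ prior × likelihood. Numerator for B: 0.57·0.00262207 = 0.00149458.
Normalizing constant: 0.16·0.0022817 + 0.57·0.00262207 + 0.27·0.0534377 = 0.0162878.
P(B | observation) = 0.00149458 / 0.0162878 = 0.0917606.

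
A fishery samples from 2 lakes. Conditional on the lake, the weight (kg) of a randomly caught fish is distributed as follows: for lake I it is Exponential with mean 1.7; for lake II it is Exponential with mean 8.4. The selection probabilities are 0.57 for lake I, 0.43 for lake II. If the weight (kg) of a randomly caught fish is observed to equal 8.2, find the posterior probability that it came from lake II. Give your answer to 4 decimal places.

Likelihoods f(8.2 | ·): I: 0.00472845; II: 0.0448504.
Posterior ∝ prior × likelihood. Numerator for II: 0.43·0.0448504 = 0.0192857.
Normalizing constant: 0.57·0.00472845 + 0.43·0.0448504 = 0.0219809.
P(II | observation) = 0.0192857 / 0.0219809 = 0.877384.

0.8774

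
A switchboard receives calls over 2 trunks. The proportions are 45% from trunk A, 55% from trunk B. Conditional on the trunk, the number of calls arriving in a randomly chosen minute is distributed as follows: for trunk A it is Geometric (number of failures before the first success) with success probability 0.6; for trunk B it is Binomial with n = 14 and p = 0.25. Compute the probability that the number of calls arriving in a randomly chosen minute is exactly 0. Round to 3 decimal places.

0.280

Conditional on each trunk, P(X = 0): A: 0.6; B: 0.0178179.
By total probability, P(X = 0) = 0.45·0.6 + 0.55·0.0178179 = 0.2798.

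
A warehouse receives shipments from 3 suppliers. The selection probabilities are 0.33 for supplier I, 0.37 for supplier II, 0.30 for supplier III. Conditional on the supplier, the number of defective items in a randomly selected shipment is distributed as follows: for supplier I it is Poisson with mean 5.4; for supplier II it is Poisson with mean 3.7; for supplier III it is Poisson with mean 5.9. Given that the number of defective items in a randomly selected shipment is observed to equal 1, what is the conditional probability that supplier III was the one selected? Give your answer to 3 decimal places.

Likelihoods P(X=1 | ·): I: 0.0243895; II: 0.091477; III: 0.0161627.
Posterior ∝ prior × likelihood. Numerator for III: 0.3·0.0161627 = 0.00484882.
Normalizing constant: 0.33·0.0243895 + 0.37·0.091477 + 0.3·0.0161627 = 0.0467439.
P(III | observation) = 0.00484882 / 0.0467439 = 0.103732.

0.104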